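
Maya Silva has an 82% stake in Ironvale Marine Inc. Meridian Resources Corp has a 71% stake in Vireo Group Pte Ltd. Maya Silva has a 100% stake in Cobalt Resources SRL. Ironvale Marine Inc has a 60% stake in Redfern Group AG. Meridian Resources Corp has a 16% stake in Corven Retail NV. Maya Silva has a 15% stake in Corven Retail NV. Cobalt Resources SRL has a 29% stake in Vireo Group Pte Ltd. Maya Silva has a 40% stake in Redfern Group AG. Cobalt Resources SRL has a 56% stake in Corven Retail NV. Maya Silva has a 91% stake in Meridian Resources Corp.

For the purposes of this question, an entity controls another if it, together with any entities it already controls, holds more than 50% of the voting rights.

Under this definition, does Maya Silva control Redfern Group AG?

Yes

Maya holds 82% of Ironvale, so Maya controls Ironvale.
Ironvale and Maya together hold 60% + 40% = 100% of Redfern, so Maya controls Redfern.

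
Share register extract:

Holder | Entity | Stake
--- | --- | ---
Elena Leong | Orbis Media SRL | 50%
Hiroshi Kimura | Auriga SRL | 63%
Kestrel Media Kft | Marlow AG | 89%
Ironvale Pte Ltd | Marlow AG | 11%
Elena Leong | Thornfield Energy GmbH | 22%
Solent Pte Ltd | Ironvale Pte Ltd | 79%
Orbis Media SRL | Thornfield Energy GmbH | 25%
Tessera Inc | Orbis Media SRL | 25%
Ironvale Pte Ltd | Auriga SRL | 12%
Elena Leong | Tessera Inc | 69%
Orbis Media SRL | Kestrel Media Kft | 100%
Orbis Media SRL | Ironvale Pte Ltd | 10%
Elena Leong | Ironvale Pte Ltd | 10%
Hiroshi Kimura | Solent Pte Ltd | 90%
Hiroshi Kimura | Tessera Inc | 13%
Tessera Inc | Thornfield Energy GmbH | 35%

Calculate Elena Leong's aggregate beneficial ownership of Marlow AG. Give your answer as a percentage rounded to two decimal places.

61.69%

Elena reaches Marlow along 5 paths.
Via Tessera → Orbis → Kestrel: 69% × 25% × 100% × 89% = 15.3525%.
Via Orbis → Kestrel: 50% × 100% × 89% = 44.5%.
Via Ironvale: 10% × 11% = 1.1%.
Via Tessera → Orbis → Ironvale: 69% × 25% × 10% × 11% = 0.18975%.
Via Orbis → Ironvale: 50% × 10% × 11% = 0.55%.
Total: 15.3525% + 44.5% + 1.1% + 0.18975% + 0.55% = 61.69225%.
Rounded: 61.69%.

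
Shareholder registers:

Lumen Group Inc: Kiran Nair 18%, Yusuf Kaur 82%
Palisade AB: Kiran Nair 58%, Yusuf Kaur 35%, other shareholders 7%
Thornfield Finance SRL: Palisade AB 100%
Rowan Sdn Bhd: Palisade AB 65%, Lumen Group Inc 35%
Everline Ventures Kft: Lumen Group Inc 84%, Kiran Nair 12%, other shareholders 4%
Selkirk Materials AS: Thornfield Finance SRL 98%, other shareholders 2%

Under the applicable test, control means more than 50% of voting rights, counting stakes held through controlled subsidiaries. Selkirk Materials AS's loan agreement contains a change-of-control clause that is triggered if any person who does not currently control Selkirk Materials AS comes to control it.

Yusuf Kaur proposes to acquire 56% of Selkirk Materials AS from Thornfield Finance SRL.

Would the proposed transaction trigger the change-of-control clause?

Yes

The purchase adds only to Yusuf's holdings (Thornfield's stake shrinks), so Yusuf is the only person who could newly come to control Selkirk.
Yusuf holds 82% of Lumen, so Yusuf controls Lumen.
Lumen holds 84% of Everline, so Yusuf controls Everline.
Neither Yusuf nor any entity Yusuf controls holds any voting interest in Selkirk.
So before the transaction, Yusuf does not control Selkirk.
After the purchase, Yusuf holds 56% of Selkirk directly, and Thornfield's stake falls to 42%.
Yusuf holds 56% of Selkirk, so Yusuf controls Selkirk.
Yusuf did not control Selkirk before and does after, so the clause is triggered.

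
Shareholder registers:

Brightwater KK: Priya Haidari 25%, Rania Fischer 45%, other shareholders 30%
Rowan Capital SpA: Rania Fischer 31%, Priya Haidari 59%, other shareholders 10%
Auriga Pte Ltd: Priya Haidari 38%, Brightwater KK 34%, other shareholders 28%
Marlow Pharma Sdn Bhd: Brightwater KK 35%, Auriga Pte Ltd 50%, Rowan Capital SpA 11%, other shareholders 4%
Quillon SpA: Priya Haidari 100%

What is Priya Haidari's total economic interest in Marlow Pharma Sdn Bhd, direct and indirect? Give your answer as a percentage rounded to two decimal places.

38.49%

Priya reaches Marlow along 4 paths.
Via Brightwater: 25% × 35% = 8.75%.
Via Auriga: 38% × 50% = 19%.
Via Brightwater → Auriga: 25% × 34% × 50% = 4.25%.
Via Rowan: 59% × 11% = 6.49%.
Total: 8.75% + 19% + 4.25% + 6.49% = 38.49%.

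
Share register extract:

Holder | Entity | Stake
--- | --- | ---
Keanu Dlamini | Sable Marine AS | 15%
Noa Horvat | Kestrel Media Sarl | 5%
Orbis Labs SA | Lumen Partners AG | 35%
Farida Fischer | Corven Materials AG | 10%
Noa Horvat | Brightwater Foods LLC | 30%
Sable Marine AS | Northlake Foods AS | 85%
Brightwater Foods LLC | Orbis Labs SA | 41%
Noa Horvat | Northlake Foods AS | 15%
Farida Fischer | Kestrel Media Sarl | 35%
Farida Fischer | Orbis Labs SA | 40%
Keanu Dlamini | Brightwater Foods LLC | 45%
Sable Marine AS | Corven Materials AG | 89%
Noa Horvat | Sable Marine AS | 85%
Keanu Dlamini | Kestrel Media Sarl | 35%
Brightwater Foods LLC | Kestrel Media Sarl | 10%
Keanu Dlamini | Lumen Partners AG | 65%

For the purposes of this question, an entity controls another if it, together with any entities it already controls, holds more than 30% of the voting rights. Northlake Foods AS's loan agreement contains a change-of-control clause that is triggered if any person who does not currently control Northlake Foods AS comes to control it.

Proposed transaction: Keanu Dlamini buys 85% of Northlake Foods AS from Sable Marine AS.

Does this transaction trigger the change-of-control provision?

Yes

The purchase adds only to Keanu's holdings (Sable's stake shrinks), so Keanu is the only person who could newly come to control Northlake.
Keanu holds 45% of Brightwater, so Keanu controls Brightwater.
Keanu and Brightwater together hold 35% + 10% = 45% of Kestrel, so Keanu controls Kestrel.
Brightwater holds 41% of Orbis, so Keanu controls Orbis.
Keanu and Orbis together hold 65% + 35% = 100% of Lumen, so Keanu controls Lumen.
Neither Keanu nor any entity Keanu controls holds any voting interest in Northlake.
So before the transaction, Keanu does not control Northlake.
After the purchase, Keanu holds 85% of Northlake directly, and Sable's stake falls to 0%.
Keanu holds 85% of Northlake, so Keanu controls Northlake.
Keanu did not control Northlake before and does after, so the clause is triggered.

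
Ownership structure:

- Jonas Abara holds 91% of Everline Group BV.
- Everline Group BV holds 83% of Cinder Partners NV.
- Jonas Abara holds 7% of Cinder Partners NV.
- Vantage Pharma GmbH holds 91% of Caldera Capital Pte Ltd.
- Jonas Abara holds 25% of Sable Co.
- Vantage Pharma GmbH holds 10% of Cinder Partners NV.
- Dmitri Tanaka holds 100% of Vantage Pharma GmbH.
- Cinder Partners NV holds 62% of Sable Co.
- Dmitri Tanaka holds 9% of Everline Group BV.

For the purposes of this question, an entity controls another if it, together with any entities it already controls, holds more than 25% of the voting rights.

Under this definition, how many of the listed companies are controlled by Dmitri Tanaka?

Dmitri holds 100% of Vantage, so Dmitri controls Vantage.
Vantage holds 91% of Caldera, so Dmitri controls Caldera.
No other company's threshold is met.
Dmitri controls 2 companies.

2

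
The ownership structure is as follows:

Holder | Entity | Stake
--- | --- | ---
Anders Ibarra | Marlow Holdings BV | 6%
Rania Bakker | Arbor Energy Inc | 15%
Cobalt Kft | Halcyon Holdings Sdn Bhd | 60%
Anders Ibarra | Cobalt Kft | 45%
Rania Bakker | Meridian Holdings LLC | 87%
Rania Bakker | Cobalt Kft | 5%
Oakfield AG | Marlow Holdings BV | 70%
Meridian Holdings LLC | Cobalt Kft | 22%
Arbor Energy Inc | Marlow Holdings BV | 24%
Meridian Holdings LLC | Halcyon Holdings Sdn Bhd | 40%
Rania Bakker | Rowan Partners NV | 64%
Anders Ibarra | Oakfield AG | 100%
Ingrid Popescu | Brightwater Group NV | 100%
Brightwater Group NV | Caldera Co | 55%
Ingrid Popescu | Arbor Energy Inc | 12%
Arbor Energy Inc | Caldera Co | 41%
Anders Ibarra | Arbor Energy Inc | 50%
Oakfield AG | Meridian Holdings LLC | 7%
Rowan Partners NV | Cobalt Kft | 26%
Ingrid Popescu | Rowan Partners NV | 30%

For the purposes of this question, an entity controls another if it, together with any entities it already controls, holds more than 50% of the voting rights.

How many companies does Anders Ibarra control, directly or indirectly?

2

Anders holds 100% of Oakfield, so Anders controls Oakfield.
Anders and Oakfield together hold 6% + 70% = 76% of Marlow, so Anders controls Marlow.
No other company's threshold is met.
Anders controls 2 companies.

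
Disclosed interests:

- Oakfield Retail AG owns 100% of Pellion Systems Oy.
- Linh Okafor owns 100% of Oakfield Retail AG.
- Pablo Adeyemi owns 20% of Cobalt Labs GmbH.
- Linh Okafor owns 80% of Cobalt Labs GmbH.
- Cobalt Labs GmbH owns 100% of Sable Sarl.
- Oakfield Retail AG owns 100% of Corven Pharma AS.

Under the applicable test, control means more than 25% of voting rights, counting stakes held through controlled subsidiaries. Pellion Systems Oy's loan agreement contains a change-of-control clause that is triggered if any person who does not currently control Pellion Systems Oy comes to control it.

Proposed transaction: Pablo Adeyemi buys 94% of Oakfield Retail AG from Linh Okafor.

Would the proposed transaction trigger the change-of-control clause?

Yes

The purchase adds only to Pablo's holdings (Linh's stake shrinks), so Pablo is the only person who could newly come to control Pellion.
Pablo's largest direct stake is 20% in Cobalt, which does not meet the threshold, so Pablo controls no company.
Neither Pablo nor any entity Pablo controls holds any voting interest in Pellion.
So before the transaction, Pablo does not control Pellion.
After the purchase, Pablo holds 94% of Oakfield directly, and Linh's stake falls to 6%.
Pablo holds 94% of Oakfield, so Pablo controls Oakfield.
Oakfield holds 100% of Pellion, so Pablo controls Pellion.
Pablo did not control Pellion before and does after, so the clause is triggered.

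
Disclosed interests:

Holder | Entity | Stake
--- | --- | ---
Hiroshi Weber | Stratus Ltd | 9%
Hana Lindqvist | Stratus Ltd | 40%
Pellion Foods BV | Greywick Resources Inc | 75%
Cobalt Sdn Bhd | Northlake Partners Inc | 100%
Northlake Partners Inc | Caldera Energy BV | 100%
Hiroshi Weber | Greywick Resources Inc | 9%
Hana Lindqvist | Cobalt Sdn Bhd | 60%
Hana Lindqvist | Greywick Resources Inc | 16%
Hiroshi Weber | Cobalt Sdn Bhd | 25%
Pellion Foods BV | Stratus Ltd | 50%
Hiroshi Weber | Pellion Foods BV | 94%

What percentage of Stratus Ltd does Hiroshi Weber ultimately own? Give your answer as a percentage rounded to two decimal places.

56.00%

Hiroshi reaches Stratus along 2 paths.
Direct stake: 9% = 9%.
Via Pellion: 94% × 50% = 47%.
Total: 9% + 47% = 56%.
Rounded: 56.00%.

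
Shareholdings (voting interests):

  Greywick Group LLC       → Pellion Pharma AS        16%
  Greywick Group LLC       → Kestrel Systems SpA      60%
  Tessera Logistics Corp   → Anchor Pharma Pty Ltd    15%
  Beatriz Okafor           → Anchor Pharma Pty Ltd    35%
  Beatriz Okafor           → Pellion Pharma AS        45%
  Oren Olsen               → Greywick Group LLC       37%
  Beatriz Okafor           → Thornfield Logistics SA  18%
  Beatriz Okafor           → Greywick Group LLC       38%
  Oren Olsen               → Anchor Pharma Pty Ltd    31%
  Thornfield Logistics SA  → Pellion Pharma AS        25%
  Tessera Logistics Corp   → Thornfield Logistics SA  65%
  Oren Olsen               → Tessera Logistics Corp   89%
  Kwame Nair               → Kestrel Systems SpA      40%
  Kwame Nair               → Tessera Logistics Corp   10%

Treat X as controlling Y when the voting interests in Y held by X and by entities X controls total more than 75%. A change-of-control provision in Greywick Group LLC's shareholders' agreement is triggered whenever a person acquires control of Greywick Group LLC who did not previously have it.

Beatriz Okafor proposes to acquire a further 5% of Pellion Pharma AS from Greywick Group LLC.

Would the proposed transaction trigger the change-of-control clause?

No

The purchase adds only to Beatriz's holdings (Greywick's stake shrinks), so Beatriz is the only person who could newly come to control Greywick.
Beatriz's largest direct stake is 45% in Pellion, which does not meet the threshold, so Beatriz controls no company.
In Greywick, Beatriz's side holds only 38%, not > 75%.
So before the transaction, Beatriz does not control Greywick.
After the purchase, Beatriz's direct stake in Pellion rises to 45% + 5% = 50%, and Greywick's stake falls to 11%.
Beatriz's side now holds 50% of Pellion, not > 75%, so Beatriz still does not control Pellion.
After the transaction, Beatriz's side holds 38% of Greywick, not > 75%, so Beatriz still does not control Greywick.
No new person acquires control, so the clause is not triggered.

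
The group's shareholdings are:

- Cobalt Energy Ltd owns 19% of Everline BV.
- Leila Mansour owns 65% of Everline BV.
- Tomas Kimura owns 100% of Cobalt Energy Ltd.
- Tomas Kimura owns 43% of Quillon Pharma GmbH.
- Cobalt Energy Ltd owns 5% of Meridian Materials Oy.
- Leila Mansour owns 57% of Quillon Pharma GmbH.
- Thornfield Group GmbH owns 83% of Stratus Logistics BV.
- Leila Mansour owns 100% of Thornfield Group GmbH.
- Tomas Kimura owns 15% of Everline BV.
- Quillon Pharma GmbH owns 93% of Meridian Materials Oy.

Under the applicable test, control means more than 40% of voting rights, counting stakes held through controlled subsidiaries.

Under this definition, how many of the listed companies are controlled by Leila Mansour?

Leila holds 57% of Quillon, so Leila controls Quillon.
Leila holds 65% of Everline, so Leila controls Everline.
Leila holds 100% of Thornfield, so Leila controls Thornfield.
Thornfield holds 83% of Stratus, so Leila controls Stratus.
Quillon holds 93% of Meridian, so Leila controls Meridian.
No other company's threshold is met.
Leila controls 5 companies.

5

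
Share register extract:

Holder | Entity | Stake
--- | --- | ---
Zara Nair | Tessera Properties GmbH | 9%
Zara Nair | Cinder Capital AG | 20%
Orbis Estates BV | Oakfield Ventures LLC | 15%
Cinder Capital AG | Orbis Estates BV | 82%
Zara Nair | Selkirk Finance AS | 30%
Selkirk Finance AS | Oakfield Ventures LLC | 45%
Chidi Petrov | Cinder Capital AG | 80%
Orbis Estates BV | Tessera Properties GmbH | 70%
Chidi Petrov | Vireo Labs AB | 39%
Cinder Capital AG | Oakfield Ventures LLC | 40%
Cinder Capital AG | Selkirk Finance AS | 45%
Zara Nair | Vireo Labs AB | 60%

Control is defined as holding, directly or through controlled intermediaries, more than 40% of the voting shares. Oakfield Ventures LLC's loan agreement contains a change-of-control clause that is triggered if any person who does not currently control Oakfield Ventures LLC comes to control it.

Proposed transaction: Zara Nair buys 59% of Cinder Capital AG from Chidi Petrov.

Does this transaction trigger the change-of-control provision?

Yes

The purchase adds only to Zara's holdings (Chidi's stake shrinks), so Zara is the only person who could newly come to control Oakfield.
Zara holds 60% of Vireo, so Zara controls Vireo.
Neither Zara nor any entity Zara controls holds any voting interest in Oakfield.
So before the transaction, Zara does not control Oakfield.
After the purchase, Zara's direct stake in Cinder rises to 20% + 59% = 79%, and Chidi's stake falls to 21%.
Zara holds 79% of Cinder, so Zara controls Cinder.
Cinder and Zara together hold 45% + 30% = 75% of Selkirk, so Zara controls Selkirk.
Cinder holds 82% of Orbis, so Zara controls Orbis.
Selkirk and Cinder and Orbis together hold 45% + 40% + 15% = 100% of Oakfield, so Zara controls Oakfield.
Zara did not control Oakfield before and does after, so the clause is triggered.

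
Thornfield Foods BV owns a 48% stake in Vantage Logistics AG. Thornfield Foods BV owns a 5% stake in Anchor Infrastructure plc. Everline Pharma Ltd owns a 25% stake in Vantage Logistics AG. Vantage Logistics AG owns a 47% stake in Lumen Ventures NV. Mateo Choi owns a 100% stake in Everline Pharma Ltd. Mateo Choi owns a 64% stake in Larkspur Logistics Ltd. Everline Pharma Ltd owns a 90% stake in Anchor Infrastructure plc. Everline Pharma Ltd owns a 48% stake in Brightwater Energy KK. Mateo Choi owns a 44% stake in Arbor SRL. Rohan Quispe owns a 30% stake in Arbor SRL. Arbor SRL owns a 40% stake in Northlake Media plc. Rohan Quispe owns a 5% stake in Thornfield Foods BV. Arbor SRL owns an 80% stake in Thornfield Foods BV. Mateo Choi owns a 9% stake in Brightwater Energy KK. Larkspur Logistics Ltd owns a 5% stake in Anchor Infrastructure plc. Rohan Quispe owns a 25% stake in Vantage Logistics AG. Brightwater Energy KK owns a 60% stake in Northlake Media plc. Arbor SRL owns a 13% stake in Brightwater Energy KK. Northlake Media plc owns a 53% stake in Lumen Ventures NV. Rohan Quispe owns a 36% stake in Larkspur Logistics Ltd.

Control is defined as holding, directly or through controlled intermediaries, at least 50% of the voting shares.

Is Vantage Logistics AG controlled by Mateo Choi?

No

Mateo holds 64% of Larkspur, so Mateo controls Larkspur.
Mateo holds 100% of Everline, so Mateo controls Everline.
Mateo and Everline together hold 9% + 48% = 57% of Brightwater, so Mateo controls Brightwater.
Brightwater holds 60% of Northlake, so Mateo controls Northlake.
Northlake holds 53% of Lumen, so Mateo controls Lumen.
Everline and Larkspur together hold 90% + 5% = 95% of Anchor, so Mateo controls Anchor.
In Vantage, Mateo's side holds only 25%, not ≥ 50%.
So Mateo does not control Vantage.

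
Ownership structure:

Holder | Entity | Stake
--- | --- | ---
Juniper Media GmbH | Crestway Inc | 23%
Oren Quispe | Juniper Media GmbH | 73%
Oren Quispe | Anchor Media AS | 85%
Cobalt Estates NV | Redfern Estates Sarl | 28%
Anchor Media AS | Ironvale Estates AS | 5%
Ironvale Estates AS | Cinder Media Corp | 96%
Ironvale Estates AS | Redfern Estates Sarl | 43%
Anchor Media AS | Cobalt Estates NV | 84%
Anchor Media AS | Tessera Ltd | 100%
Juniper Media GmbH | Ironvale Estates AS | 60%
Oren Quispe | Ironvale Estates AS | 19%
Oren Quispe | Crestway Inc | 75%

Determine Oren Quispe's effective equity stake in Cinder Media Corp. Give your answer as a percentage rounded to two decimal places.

64.37%

Oren reaches Cinder along 3 paths.
Via Juniper → Ironvale: 73% × 60% × 96% = 42.048%.
Via Anchor → Ironvale: 85% × 5% × 96% = 4.08%.
Via Ironvale: 19% × 96% = 18.24%.
Total: 42.048% + 4.08% + 18.24% = 64.368%.
Rounded: 64.37%.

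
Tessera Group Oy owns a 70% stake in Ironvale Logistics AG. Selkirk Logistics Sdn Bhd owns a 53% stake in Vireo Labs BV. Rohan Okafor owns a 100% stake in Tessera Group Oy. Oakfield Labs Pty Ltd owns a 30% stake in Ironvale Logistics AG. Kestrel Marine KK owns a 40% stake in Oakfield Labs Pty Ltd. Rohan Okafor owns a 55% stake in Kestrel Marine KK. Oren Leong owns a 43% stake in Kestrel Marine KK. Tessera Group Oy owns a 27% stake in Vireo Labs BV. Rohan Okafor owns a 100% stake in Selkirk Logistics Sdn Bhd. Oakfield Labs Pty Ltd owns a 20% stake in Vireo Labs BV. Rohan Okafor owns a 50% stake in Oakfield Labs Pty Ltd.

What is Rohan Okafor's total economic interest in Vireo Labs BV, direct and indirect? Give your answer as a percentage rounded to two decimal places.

Rohan reaches Vireo along 4 paths.
Via Tessera: 100% × 27% = 27%.
Via Oakfield: 50% × 20% = 10%.
Via Kestrel → Oakfield: 55% × 40% × 20% = 4.4%.
Via Selkirk: 100% × 53% = 53%.
Total: 27% + 10% + 4.4% + 53% = 94.4%.
Rounded: 94.40%.

94.40%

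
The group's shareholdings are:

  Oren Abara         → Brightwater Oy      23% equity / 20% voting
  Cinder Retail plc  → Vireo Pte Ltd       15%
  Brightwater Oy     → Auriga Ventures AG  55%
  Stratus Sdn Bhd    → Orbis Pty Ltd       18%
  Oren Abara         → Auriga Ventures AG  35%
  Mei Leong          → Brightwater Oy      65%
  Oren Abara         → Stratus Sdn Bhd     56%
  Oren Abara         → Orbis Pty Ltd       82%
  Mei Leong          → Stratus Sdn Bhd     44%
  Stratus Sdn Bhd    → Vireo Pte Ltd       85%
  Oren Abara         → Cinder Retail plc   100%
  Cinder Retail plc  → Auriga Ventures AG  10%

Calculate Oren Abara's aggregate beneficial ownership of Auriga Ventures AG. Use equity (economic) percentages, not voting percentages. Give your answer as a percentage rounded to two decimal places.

Oren reaches Auriga along 3 paths.
Via Cinder: 100% × 10% = 10%.
Direct stake: 35% = 35%.
Via Brightwater: 23% × 55% = 12.65%.
Total: 10% + 35% + 12.65% = 57.65%.

57.65%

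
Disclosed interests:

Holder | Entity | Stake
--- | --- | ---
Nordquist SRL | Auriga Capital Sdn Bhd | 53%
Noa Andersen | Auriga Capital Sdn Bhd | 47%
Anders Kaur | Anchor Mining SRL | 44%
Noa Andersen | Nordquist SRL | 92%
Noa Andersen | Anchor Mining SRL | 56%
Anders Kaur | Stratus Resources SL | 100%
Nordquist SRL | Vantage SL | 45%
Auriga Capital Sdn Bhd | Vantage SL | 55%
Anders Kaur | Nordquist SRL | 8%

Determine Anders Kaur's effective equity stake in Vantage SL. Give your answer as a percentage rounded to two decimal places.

5.93%

Anders reaches Vantage along 2 paths.
Via Nordquist: 8% × 45% = 3.6%.
Via Nordquist → Auriga: 8% × 53% × 55% = 2.332%.
Total: 3.6% + 2.332% = 5.932%.
Rounded: 5.93%.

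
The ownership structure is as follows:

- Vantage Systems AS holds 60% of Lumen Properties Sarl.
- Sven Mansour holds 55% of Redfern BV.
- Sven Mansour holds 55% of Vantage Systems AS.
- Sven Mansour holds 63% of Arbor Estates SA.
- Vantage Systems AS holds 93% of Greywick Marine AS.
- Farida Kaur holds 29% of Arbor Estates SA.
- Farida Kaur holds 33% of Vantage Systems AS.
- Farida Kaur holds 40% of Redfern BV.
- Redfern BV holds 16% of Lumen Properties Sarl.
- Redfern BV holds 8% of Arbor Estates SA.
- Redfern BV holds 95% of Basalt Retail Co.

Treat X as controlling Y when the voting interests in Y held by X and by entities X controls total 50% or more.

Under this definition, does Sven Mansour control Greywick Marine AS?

Sven holds 55% of Vantage, so Sven controls Vantage.
Vantage holds 93% of Greywick, so Sven controls Greywick.

Yes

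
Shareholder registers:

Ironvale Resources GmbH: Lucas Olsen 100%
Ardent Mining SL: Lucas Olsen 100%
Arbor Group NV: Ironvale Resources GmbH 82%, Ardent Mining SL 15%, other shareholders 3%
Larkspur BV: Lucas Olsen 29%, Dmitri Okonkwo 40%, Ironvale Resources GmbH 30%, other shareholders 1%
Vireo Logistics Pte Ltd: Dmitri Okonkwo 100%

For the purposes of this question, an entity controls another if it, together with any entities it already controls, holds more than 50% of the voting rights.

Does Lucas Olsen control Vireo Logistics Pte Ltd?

Lucas holds 100% of Ironvale, so Lucas controls Ironvale.
Lucas holds 100% of Ardent, so Lucas controls Ardent.
Ironvale and Ardent together hold 82% + 15% = 97% of Arbor, so Lucas controls Arbor.
Lucas and Ironvale together hold 29% + 30% = 59% of Larkspur, so Lucas controls Larkspur.
Neither Lucas nor any entity Lucas controls holds any voting interest in Vireo.
So Lucas does not control Vireo.

No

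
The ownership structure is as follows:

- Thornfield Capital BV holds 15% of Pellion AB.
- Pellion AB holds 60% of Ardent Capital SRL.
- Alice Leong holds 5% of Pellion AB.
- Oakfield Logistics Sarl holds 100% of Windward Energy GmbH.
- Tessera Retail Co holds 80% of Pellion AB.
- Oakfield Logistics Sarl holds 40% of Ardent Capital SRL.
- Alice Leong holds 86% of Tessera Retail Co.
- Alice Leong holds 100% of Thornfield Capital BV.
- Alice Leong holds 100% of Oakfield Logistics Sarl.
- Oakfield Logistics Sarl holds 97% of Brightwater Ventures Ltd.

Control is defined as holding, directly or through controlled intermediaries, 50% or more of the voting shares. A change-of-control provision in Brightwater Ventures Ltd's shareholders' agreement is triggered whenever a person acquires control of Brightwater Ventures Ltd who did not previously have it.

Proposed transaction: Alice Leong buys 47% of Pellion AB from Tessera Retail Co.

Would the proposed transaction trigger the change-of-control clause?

The purchase adds only to Alice's holdings (Tessera's stake shrinks), so Alice is the only person who could newly come to control Brightwater.
Alice holds 100% of Oakfield, so Alice controls Oakfield.
Oakfield holds 97% of Brightwater, so Alice controls Brightwater.
So Alice already controls Brightwater before the transaction.
After the purchase, Alice's direct stake in Pellion rises to 5% + 47% = 52%, and Tessera's stake falls to 33%.
Alice controlled Brightwater already, so this is not a new person acquiring control; every other person's position is unchanged or reduced.
No new person acquires control, so the clause is not triggered.

No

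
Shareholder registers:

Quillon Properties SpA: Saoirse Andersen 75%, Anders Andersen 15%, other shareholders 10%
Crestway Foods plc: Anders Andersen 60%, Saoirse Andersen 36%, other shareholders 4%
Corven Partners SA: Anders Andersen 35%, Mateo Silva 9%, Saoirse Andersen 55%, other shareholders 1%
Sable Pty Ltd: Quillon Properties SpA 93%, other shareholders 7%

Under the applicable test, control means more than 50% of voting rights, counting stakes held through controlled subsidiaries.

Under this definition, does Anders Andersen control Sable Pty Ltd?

No

Anders holds 60% of Crestway, so Anders controls Crestway.
Neither Anders nor any entity Anders controls holds any voting interest in Sable.
So Anders does not control Sable.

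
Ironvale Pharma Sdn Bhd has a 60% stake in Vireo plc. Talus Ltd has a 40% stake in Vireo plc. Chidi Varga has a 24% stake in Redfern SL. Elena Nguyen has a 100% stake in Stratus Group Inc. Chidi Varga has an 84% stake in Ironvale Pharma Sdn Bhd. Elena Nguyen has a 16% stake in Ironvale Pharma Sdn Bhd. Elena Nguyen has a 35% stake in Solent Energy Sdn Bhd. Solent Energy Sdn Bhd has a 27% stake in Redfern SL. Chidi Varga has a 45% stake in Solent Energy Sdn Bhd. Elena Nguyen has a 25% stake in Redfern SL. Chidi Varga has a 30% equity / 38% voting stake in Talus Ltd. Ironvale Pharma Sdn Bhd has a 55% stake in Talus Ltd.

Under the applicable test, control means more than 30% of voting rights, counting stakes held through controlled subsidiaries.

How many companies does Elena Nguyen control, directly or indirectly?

3

Elena holds 35% of Solent, so Elena controls Solent.
Elena holds 100% of Stratus, so Elena controls Stratus.
Elena and Solent together hold 25% + 27% = 52% of Redfern, so Elena controls Redfern.
No other company's threshold is met.
Elena controls 3 companies.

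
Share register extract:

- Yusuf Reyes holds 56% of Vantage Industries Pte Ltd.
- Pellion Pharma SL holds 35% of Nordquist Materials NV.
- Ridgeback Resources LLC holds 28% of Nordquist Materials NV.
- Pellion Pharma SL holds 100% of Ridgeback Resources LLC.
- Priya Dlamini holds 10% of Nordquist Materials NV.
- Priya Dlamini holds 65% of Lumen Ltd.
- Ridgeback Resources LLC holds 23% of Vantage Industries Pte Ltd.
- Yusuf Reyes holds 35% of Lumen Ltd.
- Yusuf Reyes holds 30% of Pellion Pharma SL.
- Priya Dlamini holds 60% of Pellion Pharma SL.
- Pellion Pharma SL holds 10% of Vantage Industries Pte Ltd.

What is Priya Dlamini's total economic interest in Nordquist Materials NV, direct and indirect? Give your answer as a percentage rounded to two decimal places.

Priya reaches Nordquist along 3 paths.
Direct stake: 10% = 10%.
Via Pellion → Ridgeback: 60% × 100% × 28% = 16.8%.
Via Pellion: 60% × 35% = 21%.
Total: 10% + 16.8% + 21% = 47.8%.
Rounded: 47.80%.

47.80%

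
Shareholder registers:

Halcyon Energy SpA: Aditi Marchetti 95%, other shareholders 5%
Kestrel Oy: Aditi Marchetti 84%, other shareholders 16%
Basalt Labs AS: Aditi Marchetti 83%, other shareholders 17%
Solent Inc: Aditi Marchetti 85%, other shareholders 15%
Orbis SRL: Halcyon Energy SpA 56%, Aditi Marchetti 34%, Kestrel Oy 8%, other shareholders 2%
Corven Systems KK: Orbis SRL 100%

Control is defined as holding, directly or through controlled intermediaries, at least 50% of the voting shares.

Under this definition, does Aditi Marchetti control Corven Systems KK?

Aditi holds 84% of Kestrel, so Aditi controls Kestrel.
Aditi holds 95% of Halcyon, so Aditi controls Halcyon.
Halcyon and Aditi and Kestrel together hold 56% + 34% + 8% = 98% of Orbis, so Aditi controls Orbis.
Orbis holds 100% of Corven, so Aditi controls Corven.

Yes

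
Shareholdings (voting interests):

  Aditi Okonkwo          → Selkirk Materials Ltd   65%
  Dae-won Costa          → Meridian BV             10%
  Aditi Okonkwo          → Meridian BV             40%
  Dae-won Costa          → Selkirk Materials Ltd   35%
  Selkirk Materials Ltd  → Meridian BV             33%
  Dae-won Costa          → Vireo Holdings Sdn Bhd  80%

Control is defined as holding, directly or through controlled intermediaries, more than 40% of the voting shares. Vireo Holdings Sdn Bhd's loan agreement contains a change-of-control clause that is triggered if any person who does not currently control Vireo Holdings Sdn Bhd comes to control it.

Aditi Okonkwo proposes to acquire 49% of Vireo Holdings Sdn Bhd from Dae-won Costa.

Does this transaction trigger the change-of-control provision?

The purchase adds only to Aditi's holdings (Dae-won's stake shrinks), so Aditi is the only person who could newly come to control Vireo.
Aditi holds 65% of Selkirk, so Aditi controls Selkirk.
Selkirk and Aditi together hold 33% + 40% = 73% of Meridian, so Aditi controls Meridian.
Neither Aditi nor any entity Aditi controls holds any voting interest in Vireo.
So before the transaction, Aditi does not control Vireo.
After the purchase, Aditi holds 49% of Vireo directly, and Dae-won's stake falls to 31%.
Aditi holds 49% of Vireo, so Aditi controls Vireo.
Aditi did not control Vireo before and does after, so the clause is triggered.

Yes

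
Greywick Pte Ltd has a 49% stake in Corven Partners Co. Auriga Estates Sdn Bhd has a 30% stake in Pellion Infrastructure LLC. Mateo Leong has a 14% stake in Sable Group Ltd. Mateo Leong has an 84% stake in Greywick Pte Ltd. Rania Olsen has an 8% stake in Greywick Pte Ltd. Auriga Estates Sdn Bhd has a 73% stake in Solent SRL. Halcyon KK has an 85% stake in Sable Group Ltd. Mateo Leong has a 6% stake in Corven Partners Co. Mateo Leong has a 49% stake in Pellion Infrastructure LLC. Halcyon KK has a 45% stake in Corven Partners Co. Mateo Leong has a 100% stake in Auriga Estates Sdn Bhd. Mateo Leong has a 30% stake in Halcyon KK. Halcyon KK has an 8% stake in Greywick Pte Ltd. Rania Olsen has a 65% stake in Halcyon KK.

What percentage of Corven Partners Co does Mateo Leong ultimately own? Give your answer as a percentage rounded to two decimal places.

61.84%

Mateo reaches Corven along 4 paths.
Direct stake: 6% = 6%.
Via Halcyon: 30% × 45% = 13.5%.
Via Greywick: 84% × 49% = 41.16%.
Via Halcyon → Greywick: 30% × 8% × 49% = 1.176%.
Total: 6% + 13.5% + 41.16% + 1.176% = 61.836%.
Rounded: 61.84%.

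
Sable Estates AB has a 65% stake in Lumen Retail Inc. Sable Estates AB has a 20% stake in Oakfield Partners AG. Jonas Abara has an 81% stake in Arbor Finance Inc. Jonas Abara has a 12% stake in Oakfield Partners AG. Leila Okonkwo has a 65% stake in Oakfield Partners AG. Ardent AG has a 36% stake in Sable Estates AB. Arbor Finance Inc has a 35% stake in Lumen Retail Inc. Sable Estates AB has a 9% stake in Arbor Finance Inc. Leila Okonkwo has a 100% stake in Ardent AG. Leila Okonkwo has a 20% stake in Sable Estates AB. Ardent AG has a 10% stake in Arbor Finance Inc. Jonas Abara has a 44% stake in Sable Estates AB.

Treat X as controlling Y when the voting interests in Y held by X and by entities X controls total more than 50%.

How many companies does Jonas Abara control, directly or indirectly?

1

Jonas holds 81% of Arbor, so Jonas controls Arbor.
No other company's threshold is met.
Jonas controls 1 company.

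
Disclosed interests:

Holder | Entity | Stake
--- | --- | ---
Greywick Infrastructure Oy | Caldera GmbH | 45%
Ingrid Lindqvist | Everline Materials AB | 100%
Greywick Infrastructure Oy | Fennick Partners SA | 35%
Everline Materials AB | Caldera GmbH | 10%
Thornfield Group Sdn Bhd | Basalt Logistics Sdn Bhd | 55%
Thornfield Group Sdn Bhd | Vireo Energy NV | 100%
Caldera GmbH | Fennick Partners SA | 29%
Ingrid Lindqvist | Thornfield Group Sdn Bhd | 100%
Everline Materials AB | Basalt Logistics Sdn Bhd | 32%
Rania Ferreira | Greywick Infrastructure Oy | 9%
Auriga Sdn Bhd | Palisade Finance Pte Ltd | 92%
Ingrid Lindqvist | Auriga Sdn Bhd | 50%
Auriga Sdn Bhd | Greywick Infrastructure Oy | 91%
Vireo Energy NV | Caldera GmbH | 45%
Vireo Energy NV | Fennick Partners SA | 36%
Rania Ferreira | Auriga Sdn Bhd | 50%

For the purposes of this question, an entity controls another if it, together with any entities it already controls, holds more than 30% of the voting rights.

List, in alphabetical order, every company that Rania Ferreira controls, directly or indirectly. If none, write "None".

Rania holds 50% of Auriga, so Rania controls Auriga.
Auriga and Rania together hold 91% + 9% = 100% of Greywick, so Rania controls Greywick.
Greywick holds 45% of Caldera, so Rania controls Caldera.
Auriga holds 92% of Palisade, so Rania controls Palisade.
Greywick and Caldera together hold 35% + 29% = 64% of Fennick, so Rania controls Fennick.
No other company's threshold is met.

Auriga Sdn Bhd, Caldera GmbH, Fennick Partners SA, Greywick Infrastructure Oy, Palisade Finance Pte Ltd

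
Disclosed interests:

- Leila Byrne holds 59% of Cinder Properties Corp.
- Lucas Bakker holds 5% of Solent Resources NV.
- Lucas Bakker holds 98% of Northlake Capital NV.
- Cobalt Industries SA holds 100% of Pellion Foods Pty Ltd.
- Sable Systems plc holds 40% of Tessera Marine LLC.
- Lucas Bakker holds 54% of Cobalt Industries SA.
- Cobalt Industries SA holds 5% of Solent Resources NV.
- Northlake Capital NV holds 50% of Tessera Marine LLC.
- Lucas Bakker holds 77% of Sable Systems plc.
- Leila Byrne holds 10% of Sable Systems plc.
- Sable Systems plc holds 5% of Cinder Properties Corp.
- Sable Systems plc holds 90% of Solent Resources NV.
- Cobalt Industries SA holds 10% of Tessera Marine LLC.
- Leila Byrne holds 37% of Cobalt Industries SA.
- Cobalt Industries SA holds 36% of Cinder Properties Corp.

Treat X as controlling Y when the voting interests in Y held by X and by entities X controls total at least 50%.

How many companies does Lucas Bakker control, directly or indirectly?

6

Lucas holds 77% of Sable, so Lucas controls Sable.
Lucas holds 98% of Northlake, so Lucas controls Northlake.
Lucas holds 54% of Cobalt, so Lucas controls Cobalt.
Sable and Northlake and Cobalt together hold 40% + 50% + 10% = 100% of Tessera, so Lucas controls Tessera.
Cobalt holds 100% of Pellion, so Lucas controls Pellion.
Cobalt and Sable and Lucas together hold 5% + 90% + 5% = 100% of Solent, so Lucas controls Solent.
No other company's threshold is met.
Lucas controls 6 companies.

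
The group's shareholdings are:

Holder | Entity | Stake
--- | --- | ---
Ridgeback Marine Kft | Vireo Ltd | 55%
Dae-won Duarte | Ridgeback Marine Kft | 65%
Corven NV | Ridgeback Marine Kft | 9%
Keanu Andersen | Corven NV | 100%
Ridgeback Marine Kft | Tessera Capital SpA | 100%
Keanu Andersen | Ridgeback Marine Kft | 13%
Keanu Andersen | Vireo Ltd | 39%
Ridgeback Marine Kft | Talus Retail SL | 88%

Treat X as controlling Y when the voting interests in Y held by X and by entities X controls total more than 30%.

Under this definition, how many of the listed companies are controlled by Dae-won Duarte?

4

Dae-won holds 65% of Ridgeback, so Dae-won controls Ridgeback.
Ridgeback holds 55% of Vireo, so Dae-won controls Vireo.
Ridgeback holds 100% of Tessera, so Dae-won controls Tessera.
Ridgeback holds 88% of Talus, so Dae-won controls Talus.
No other company's threshold is met.
Dae-won controls 4 companies.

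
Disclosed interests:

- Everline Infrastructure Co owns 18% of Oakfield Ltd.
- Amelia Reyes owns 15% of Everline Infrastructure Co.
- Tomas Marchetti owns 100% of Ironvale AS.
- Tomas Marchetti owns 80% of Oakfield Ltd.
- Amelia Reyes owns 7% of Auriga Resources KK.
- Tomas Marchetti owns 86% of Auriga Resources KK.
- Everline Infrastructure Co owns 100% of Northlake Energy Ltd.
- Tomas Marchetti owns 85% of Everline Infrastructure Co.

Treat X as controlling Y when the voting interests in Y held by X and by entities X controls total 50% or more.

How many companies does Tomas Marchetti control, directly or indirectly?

Tomas holds 85% of Everline, so Tomas controls Everline.
Tomas and Everline together hold 80% + 18% = 98% of Oakfield, so Tomas controls Oakfield.
Everline holds 100% of Northlake, so Tomas controls Northlake.
Tomas holds 100% of Ironvale, so Tomas controls Ironvale.
Tomas holds 86% of Auriga, so Tomas controls Auriga.
Tomas controls 5 companies.

5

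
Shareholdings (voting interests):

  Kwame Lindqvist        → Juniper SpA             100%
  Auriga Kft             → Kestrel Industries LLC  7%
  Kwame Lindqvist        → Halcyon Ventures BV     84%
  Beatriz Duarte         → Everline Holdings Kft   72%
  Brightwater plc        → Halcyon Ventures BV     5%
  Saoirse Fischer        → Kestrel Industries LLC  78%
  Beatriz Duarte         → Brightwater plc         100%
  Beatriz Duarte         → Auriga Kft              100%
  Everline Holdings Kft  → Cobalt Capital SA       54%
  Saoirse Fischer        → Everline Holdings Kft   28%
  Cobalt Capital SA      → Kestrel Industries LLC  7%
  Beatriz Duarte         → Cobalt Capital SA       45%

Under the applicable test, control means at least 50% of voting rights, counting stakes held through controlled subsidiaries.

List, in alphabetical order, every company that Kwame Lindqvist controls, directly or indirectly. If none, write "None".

Kwame holds 100% of Juniper, so Kwame controls Juniper.
Kwame holds 84% of Halcyon, so Kwame controls Halcyon.
No other company's threshold is met.

Halcyon Ventures BV, Juniper SpA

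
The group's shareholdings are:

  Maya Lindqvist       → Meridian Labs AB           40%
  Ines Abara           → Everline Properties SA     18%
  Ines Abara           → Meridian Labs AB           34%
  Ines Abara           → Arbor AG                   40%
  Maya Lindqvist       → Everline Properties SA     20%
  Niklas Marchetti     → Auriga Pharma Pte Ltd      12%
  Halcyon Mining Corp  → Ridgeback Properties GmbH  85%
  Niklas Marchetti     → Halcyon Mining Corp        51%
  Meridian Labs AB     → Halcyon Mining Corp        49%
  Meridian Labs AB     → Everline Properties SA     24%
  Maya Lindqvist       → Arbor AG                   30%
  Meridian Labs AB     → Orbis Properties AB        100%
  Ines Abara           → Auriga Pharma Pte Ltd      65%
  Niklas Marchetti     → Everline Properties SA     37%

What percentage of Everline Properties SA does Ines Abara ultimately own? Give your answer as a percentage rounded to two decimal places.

Ines reaches Everline along 2 paths.
Direct stake: 18% = 18%.
Via Meridian: 34% × 24% = 8.16%.
Total: 18% + 8.16% = 26.16%.

26.16%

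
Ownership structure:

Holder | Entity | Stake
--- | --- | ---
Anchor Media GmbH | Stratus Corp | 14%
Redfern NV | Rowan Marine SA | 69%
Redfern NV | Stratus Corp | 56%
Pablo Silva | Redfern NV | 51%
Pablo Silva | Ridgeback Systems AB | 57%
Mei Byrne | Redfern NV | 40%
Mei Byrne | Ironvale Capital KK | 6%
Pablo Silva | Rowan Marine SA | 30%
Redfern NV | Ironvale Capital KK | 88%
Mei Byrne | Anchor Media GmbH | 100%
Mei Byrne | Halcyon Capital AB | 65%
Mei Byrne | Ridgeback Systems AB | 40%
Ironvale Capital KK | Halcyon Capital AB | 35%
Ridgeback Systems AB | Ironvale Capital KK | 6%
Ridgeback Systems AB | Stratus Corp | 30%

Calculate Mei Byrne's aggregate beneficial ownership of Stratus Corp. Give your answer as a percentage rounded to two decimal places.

48.40%

Mei reaches Stratus along 3 paths.
Via Anchor: 100% × 14% = 14%.
Via Redfern: 40% × 56% = 22.4%.
Via Ridgeback: 40% × 30% = 12%.
Total: 14% + 22.4% + 12% = 48.4%.
Rounded: 48.40%.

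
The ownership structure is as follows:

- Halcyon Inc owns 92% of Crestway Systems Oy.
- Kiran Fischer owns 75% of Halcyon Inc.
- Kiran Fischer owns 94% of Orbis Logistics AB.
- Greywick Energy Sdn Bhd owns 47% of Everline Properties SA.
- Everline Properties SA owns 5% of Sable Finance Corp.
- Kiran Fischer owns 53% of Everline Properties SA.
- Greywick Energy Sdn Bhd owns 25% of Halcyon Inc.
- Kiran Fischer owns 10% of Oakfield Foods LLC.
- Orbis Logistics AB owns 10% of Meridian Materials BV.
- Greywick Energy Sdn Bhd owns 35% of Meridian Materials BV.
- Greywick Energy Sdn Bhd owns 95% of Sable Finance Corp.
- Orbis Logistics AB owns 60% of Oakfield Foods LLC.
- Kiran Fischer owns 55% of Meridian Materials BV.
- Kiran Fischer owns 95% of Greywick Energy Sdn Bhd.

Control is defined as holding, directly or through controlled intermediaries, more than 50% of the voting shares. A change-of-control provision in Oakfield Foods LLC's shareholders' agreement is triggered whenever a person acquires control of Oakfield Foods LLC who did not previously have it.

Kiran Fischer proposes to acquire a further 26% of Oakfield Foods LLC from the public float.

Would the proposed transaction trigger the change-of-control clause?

The purchase changes only Kiran's holdings, so Kiran is the only person who could newly come to control Oakfield.
Kiran holds 94% of Orbis, so Kiran controls Orbis.
Kiran and Orbis together hold 10% + 60% = 70% of Oakfield, so Kiran controls Oakfield.
So Kiran already controls Oakfield before the transaction.
After the purchase, Kiran's direct stake in Oakfield rises to 10% + 26% = 36%.
Kiran controlled Oakfield already, so this is not a new person acquiring control; every other person's position is unchanged or reduced.
No new person acquires control, so the clause is not triggered.

No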